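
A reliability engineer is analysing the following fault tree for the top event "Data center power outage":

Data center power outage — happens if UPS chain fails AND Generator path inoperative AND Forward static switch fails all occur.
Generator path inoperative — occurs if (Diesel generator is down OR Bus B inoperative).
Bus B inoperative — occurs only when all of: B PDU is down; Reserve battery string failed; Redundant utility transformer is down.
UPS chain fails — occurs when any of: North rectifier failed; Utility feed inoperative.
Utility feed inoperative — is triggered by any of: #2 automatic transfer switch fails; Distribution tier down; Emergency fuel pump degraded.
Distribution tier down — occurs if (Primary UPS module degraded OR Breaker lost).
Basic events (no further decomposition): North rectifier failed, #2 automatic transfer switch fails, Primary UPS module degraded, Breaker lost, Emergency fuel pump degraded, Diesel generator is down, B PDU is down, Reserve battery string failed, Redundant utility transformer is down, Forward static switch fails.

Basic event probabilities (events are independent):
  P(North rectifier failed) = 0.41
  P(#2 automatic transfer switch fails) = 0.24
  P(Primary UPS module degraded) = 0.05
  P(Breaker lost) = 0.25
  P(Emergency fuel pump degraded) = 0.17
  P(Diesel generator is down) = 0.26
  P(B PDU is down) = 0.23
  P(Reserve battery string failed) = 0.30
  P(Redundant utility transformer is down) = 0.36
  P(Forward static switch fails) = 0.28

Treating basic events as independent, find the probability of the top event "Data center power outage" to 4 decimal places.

P(Distribution tier down) [OR] = 1 − (1−0.05) × (1−0.25) = 0.287500
P(Utility feed inoperative) [OR] = 1 − (1−0.24) × (1−0.287500) × (1−0.17) = 0.550555
P(UPS chain fails) [OR] = 1 − (1−0.41) × (1−0.550555) = 0.734827
P(Bus B inoperative) [AND] = 0.23 × 0.30 × 0.36 = 0.024840
P(Generator path inoperative) [OR] = 1 − (1−0.26) × (1−0.024840) = 0.278382
P(Data center power outage) [AND] = 0.734827 × 0.278382 × 0.28 = 0.057278
Rounded to 4 decimal places: P(Data center power outage) ≈ 0.0573.

0.0573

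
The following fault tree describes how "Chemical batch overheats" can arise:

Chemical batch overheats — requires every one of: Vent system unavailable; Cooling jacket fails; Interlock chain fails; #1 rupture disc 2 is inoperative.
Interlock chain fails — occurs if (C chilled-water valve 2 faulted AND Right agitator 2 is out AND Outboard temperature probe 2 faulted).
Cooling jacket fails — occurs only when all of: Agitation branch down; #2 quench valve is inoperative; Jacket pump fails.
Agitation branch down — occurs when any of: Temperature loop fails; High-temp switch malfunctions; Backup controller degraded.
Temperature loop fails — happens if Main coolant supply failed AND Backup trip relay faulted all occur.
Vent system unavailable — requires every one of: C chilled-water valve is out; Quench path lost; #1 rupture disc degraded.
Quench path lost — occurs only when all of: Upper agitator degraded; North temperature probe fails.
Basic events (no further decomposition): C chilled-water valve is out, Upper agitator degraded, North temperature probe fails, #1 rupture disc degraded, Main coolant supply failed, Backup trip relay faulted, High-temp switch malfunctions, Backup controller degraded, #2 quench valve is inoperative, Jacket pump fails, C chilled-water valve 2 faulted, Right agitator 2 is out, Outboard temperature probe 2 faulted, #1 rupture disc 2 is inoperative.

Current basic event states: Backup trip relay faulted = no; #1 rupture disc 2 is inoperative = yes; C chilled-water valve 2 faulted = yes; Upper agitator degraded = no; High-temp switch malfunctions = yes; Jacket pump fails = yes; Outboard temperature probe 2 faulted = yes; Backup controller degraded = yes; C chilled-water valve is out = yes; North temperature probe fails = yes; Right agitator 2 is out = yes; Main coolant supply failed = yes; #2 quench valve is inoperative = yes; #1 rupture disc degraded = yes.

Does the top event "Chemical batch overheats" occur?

No

Quench path lost [AND]: Upper agitator degraded=not, North temperature probe fails=occurs → not all inputs occur → does not occur.
Vent system unavailable [AND]: C chilled-water valve is out=occurs, Quench path lost=not, #1 rupture disc degraded=occurs → not all inputs occur → does not occur.
Temperature loop fails [AND]: Main coolant supply failed=occurs, Backup trip relay faulted=not → not all inputs occur → does not occur.
Agitation branch down [OR]: Temperature loop fails=not, High-temp switch malfunctions=occurs, Backup controller degraded=occurs → at least one input occurs → occurs.
Cooling jacket fails [AND]: Agitation branch down=occurs, #2 quench valve is inoperative=occurs, Jacket pump fails=occurs → all inputs occur → occurs.
Interlock chain fails [AND]: C chilled-water valve 2 faulted=occurs, Right agitator 2 is out=occurs, Outboard temperature probe 2 faulted=occurs → all inputs occur → occurs.
Chemical batch overheats [AND]: Vent system unavailable=not, Cooling jacket fails=occurs, Interlock chain fails=occurs, #1 rupture disc 2 is inoperative=occurs → not all inputs occur → does not occur.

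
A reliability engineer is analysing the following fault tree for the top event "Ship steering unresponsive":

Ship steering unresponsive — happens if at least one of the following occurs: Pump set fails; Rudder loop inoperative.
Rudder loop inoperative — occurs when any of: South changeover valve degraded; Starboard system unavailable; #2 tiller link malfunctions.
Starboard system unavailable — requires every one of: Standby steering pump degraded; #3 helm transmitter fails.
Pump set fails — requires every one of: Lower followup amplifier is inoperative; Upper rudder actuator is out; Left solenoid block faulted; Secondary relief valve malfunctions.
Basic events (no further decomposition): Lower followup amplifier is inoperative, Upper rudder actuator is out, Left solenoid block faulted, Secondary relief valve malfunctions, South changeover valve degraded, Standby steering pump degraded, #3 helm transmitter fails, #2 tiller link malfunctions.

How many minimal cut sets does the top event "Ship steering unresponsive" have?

4

Pump set fails [AND]: one cut set from each child combined → 1 × 1 × 1 × 1 = 1 cut set(s).
Starboard system unavailable [AND]: one cut set from each child combined → 1 × 1 = 1 cut set(s).
Rudder loop inoperative [OR]: union of children's cut sets → 3 cut set(s).
Ship steering unresponsive [OR]: union of children's cut sets → 4 cut set(s).
Minimal cut sets: {Left solenoid block faulted, Lower followup amplifier is inoperative, Secondary relief valve malfunctions, Upper rudder actuator is out}; {South changeover valve degraded}; {#3 helm transmitter fails, Standby steering pump degraded}; {#2 tiller link malfunctions}.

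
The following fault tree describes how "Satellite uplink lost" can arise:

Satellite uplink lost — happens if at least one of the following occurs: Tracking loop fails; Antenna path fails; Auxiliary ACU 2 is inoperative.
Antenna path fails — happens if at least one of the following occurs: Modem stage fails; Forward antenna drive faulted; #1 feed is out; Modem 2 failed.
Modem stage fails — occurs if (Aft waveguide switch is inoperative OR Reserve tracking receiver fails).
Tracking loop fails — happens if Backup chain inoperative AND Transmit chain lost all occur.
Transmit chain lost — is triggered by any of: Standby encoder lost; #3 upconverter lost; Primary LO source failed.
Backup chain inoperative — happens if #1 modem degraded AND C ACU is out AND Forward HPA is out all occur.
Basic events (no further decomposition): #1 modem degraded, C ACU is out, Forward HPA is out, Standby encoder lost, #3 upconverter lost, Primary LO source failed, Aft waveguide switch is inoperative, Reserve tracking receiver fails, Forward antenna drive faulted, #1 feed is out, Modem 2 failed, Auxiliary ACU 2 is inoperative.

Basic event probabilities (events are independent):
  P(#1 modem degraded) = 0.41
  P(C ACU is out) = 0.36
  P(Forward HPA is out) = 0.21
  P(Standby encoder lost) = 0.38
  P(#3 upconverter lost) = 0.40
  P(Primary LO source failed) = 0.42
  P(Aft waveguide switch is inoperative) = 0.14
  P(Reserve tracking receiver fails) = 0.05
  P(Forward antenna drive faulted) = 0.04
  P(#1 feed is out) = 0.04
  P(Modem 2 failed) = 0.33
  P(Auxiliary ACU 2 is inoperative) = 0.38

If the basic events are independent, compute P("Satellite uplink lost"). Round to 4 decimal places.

0.6948

P(Backup chain inoperative) [AND] = 0.41 × 0.36 × 0.21 = 0.030996
P(Transmit chain lost) [OR] = 1 − (1−0.38) × (1−0.40) × (1−0.42) = 0.784240
P(Tracking loop fails) [AND] = 0.030996 × 0.784240 = 0.024308
P(Modem stage fails) [OR] = 1 − (1−0.14) × (1−0.05) = 0.183000
P(Antenna path fails) [OR] = 1 − (1−0.183000) × (1−0.04) × (1−0.04) × (1−0.33) = 0.495525
P(Satellite uplink lost) [OR] = 1 − (1−0.024308) × (1−0.495525) × (1−0.38) = 0.694828
Rounded to 4 decimal places: P(Satellite uplink lost) ≈ 0.6948.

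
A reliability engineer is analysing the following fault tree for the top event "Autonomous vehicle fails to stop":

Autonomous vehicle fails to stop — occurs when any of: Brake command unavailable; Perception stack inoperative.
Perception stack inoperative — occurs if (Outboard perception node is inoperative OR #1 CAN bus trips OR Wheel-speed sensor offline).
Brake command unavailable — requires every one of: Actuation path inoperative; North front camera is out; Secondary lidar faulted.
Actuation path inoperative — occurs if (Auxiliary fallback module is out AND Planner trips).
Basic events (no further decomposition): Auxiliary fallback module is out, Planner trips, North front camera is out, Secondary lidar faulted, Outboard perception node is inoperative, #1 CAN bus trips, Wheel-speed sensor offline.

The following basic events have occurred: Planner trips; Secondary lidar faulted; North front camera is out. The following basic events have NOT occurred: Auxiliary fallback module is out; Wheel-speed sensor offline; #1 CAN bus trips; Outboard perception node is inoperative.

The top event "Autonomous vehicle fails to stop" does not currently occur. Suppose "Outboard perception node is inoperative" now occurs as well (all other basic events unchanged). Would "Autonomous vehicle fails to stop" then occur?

Yes

Counterfactual: set "Outboard perception node is inoperative" to occurred.
Actuation path inoperative [AND]: Auxiliary fallback module is out=not, Planner trips=occurs → not all inputs occur → does not occur.
Brake command unavailable [AND]: Actuation path inoperative=not, North front camera is out=occurs, Secondary lidar faulted=occurs → not all inputs occur → does not occur.
Perception stack inoperative [OR]: Outboard perception node is inoperative=occurs, #1 CAN bus trips=not, Wheel-speed sensor offline=not → at least one input occurs → occurs.
Autonomous vehicle fails to stop [OR]: Brake command unavailable=not, Perception stack inoperative=occurs → at least one input occurs → occurs.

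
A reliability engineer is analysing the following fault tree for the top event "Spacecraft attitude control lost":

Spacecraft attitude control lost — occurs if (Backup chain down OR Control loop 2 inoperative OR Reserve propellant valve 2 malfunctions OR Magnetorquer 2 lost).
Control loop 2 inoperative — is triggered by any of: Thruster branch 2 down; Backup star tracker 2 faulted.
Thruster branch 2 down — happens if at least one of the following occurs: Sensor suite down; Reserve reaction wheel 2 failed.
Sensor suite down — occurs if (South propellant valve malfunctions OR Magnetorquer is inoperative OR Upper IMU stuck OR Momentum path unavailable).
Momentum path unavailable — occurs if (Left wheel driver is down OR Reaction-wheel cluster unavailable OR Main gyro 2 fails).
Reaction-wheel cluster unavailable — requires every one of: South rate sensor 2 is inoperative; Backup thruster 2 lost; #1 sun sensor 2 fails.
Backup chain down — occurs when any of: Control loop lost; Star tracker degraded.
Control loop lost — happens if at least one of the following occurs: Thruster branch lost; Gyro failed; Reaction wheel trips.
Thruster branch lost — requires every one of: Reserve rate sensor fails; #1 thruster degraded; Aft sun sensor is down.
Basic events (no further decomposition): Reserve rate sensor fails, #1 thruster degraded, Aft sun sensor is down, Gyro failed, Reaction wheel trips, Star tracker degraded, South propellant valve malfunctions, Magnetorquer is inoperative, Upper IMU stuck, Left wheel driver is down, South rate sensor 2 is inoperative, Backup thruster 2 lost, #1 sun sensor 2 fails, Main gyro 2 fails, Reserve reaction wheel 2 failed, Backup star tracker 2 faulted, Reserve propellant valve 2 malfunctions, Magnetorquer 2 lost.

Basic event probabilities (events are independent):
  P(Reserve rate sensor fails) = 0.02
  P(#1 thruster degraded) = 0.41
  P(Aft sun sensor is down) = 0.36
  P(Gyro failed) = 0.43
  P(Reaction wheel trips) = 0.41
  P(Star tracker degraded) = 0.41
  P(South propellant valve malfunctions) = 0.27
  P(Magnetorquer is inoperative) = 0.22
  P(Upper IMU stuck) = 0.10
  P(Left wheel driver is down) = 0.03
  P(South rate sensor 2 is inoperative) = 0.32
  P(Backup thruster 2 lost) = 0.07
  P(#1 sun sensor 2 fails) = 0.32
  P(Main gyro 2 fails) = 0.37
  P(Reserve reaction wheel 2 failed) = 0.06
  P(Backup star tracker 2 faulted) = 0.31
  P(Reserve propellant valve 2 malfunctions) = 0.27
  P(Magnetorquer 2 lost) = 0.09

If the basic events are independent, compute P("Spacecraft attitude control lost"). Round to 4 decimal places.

0.9735

P(Thruster branch lost) [AND] = 0.02 × 0.41 × 0.36 = 0.002952
P(Control loop lost) [OR] = 1 − (1−0.002952) × (1−0.43) × (1−0.41) = 0.664693
P(Backup chain down) [OR] = 1 − (1−0.664693) × (1−0.41) = 0.802169
P(Reaction-wheel cluster unavailable) [AND] = 0.32 × 0.07 × 0.32 = 0.007168
P(Momentum path unavailable) [OR] = 1 − (1−0.03) × (1−0.007168) × (1−0.37) = 0.393280
P(Sensor suite down) [OR] = 1 − (1−0.27) × (1−0.22) × (1−0.10) × (1−0.393280) = 0.689080
P(Thruster branch 2 down) [OR] = 1 − (1−0.689080) × (1−0.06) = 0.707735
P(Control loop 2 inoperative) [OR] = 1 − (1−0.707735) × (1−0.31) = 0.798337
P(Spacecraft attitude control lost) [OR] = 1 − (1−0.802169) × (1−0.798337) × (1−0.27) × (1−0.09) = 0.973498
Rounded to 4 decimal places: P(Spacecraft attitude control lost) ≈ 0.9735.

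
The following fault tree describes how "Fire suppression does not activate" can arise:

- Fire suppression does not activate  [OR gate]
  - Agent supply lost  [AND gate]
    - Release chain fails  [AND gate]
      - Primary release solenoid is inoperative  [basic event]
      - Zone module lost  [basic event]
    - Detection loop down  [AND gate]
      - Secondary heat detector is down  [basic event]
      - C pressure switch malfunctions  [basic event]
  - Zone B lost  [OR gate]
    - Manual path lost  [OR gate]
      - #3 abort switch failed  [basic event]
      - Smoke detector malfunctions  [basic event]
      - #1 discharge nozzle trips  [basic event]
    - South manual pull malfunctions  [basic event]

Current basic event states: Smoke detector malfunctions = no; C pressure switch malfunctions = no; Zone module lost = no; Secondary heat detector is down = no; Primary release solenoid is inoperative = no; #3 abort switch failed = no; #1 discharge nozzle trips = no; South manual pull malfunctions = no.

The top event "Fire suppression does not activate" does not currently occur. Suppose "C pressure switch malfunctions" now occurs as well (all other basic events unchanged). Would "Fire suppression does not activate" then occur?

No

Counterfactual: set "C pressure switch malfunctions" to occurred.
Release chain fails [AND]: Primary release solenoid is inoperative=not, Zone module lost=not → not all inputs occur → does not occur.
Detection loop down [AND]: Secondary heat detector is down=not, C pressure switch malfunctions=occurs → not all inputs occur → does not occur.
Agent supply lost [AND]: Release chain fails=not, Detection loop down=not → not all inputs occur → does not occur.
Manual path lost [OR]: #3 abort switch failed=not, Smoke detector malfunctions=not, #1 discharge nozzle trips=not → no input occurs → does not occur.
Zone B lost [OR]: Manual path lost=not, South manual pull malfunctions=not → no input occurs → does not occur.
Fire suppression does not activate [OR]: Agent supply lost=not, Zone B lost=not → no input occurs → does not occur.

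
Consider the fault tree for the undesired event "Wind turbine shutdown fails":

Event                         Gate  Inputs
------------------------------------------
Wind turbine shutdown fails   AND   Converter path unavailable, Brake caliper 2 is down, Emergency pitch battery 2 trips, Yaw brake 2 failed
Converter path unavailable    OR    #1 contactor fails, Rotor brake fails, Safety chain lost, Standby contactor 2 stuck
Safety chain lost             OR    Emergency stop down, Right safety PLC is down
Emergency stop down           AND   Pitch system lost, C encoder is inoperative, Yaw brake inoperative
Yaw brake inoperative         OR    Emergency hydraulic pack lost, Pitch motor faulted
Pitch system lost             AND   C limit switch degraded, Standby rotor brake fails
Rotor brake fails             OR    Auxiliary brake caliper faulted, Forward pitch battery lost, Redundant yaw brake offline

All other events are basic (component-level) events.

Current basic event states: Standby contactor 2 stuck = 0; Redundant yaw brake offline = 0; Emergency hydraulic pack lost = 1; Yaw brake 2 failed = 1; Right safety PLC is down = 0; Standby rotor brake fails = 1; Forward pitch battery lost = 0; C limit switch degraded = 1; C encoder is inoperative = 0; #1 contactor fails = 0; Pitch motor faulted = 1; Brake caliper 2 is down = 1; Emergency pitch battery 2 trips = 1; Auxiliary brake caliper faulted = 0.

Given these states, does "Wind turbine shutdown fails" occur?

No

Rotor brake fails [OR]: Auxiliary brake caliper faulted=not, Forward pitch battery lost=not, Redundant yaw brake offline=not → no input occurs → does not occur.
Pitch system lost [AND]: C limit switch degraded=occurs, Standby rotor brake fails=occurs → all inputs occur → occurs.
Yaw brake inoperative [OR]: Emergency hydraulic pack lost=occurs, Pitch motor faulted=occurs → at least one input occurs → occurs.
Emergency stop down [AND]: Pitch system lost=occurs, C encoder is inoperative=not, Yaw brake inoperative=occurs → not all inputs occur → does not occur.
Safety chain lost [OR]: Emergency stop down=not, Right safety PLC is down=not → no input occurs → does not occur.
Converter path unavailable [OR]: #1 contactor fails=not, Rotor brake fails=not, Safety chain lost=not, Standby contactor 2 stuck=not → no input occurs → does not occur.
Wind turbine shutdown fails [AND]: Converter path unavailable=not, Brake caliper 2 is down=occurs, Emergency pitch battery 2 trips=occurs, Yaw brake 2 failed=occurs → not all inputs occur → does not occur.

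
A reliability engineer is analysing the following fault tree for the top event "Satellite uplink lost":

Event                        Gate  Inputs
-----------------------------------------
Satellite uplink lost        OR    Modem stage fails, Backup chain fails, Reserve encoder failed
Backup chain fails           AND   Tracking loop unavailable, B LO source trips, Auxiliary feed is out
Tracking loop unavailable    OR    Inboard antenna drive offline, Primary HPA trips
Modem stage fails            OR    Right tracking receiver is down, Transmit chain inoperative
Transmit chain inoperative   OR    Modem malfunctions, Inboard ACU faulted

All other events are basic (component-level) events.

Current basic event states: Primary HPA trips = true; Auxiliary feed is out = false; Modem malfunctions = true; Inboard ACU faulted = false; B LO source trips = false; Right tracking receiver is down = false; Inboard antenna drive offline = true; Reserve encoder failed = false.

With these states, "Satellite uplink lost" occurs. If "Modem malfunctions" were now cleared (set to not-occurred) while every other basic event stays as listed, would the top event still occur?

No

Counterfactual: set "Modem malfunctions" to not occurred.
Transmit chain inoperative [OR]: Modem malfunctions=not, Inboard ACU faulted=not → no input occurs → does not occur.
Modem stage fails [OR]: Right tracking receiver is down=not, Transmit chain inoperative=not → no input occurs → does not occur.
Tracking loop unavailable [OR]: Inboard antenna drive offline=occurs, Primary HPA trips=occurs → at least one input occurs → occurs.
Backup chain fails [AND]: Tracking loop unavailable=occurs, B LO source trips=not, Auxiliary feed is out=not → not all inputs occur → does not occur.
Satellite uplink lost [OR]: Modem stage fails=not, Backup chain fails=not, Reserve encoder failed=not → no input occurs → does not occur.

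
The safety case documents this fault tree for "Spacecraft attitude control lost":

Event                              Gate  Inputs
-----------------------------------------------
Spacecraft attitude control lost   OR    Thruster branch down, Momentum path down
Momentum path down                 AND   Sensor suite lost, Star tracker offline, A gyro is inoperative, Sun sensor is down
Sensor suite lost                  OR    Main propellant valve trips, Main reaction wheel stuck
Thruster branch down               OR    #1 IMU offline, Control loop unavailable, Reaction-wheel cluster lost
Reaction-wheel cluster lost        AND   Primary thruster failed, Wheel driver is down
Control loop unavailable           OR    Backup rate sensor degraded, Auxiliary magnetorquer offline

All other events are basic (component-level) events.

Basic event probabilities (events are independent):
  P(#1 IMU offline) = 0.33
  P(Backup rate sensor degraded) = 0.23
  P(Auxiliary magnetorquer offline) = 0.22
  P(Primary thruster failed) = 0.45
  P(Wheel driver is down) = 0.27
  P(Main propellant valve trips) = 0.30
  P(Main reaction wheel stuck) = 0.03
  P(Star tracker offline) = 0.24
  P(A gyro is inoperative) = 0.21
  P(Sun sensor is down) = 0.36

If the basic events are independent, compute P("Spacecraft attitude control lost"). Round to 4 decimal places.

0.6485

P(Control loop unavailable) [OR] = 1 − (1−0.23) × (1−0.22) = 0.399400
P(Reaction-wheel cluster lost) [AND] = 0.45 × 0.27 = 0.121500
P(Thruster branch down) [OR] = 1 − (1−0.33) × (1−0.399400) × (1−0.121500) = 0.646490
P(Sensor suite lost) [OR] = 1 − (1−0.30) × (1−0.03) = 0.321000
P(Momentum path down) [AND] = 0.321000 × 0.24 × 0.21 × 0.36 = 0.005824
P(Spacecraft attitude control lost) [OR] = 1 − (1−0.646490) × (1−0.005824) = 0.648549
Rounded to 4 decimal places: P(Spacecraft attitude control lost) ≈ 0.6485.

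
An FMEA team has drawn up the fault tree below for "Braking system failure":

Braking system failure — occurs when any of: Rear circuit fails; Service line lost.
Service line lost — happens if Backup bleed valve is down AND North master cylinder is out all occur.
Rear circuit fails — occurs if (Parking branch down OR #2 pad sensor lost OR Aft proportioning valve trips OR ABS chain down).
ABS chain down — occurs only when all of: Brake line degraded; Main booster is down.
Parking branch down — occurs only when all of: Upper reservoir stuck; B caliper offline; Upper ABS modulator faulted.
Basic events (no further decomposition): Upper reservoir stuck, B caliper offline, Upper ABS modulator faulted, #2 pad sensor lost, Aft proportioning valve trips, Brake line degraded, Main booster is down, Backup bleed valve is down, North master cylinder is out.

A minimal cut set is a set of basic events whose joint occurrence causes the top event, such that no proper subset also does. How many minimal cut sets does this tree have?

5

Parking branch down [AND]: one cut set from each child combined → 1 × 1 × 1 = 1 cut set(s).
ABS chain down [AND]: one cut set from each child combined → 1 × 1 = 1 cut set(s).
Rear circuit fails [OR]: union of children's cut sets → 4 cut set(s).
Service line lost [AND]: one cut set from each child combined → 1 × 1 = 1 cut set(s).
Braking system failure [OR]: union of children's cut sets → 5 cut set(s).
Minimal cut sets: {B caliper offline, Upper ABS modulator faulted, Upper reservoir stuck}; {#2 pad sensor lost}; {Aft proportioning valve trips}; {Brake line degraded, Main booster is down}; {Backup bleed valve is down, North master cylinder is out}.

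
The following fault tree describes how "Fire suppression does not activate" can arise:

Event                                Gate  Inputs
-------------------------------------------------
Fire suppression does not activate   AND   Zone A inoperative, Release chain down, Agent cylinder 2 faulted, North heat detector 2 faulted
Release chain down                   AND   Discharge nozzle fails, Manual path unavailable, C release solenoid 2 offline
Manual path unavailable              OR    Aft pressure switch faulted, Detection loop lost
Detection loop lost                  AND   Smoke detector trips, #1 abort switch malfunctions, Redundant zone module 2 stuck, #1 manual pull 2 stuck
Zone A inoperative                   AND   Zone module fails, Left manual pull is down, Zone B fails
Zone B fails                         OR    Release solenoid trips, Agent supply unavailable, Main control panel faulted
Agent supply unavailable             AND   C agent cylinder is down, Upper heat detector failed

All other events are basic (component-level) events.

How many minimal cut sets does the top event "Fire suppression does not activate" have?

6

Agent supply unavailable [AND]: one cut set from each child combined → 1 × 1 = 1 cut set(s).
Zone B fails [OR]: union of children's cut sets → 3 cut set(s).
Zone A inoperative [AND]: one cut set from each child combined → 1 × 1 × 3 = 3 cut set(s).
Detection loop lost [AND]: one cut set from each child combined → 1 × 1 × 1 × 1 = 1 cut set(s).
Manual path unavailable [OR]: union of children's cut sets → 2 cut set(s).
Release chain down [AND]: one cut set from each child combined → 1 × 2 × 1 = 2 cut set(s).
Fire suppression does not activate [AND]: one cut set from each child combined → 3 × 2 × 1 × 1 = 6 cut set(s).
Minimal cut sets: {Aft pressure switch faulted, Agent cylinder 2 faulted, C release solenoid 2 offline, Discharge nozzle fails, Left manual pull is down, North heat detector 2 faulted, Release solenoid trips, Zone module fails}; {#1 abort switch malfunctions, #1 manual pull 2 stuck, Agent cylinder 2 faulted, C release solenoid 2 offline, Discharge nozzle fails, Left manual pull is down, North heat detector 2 faulted, Redundant zone module 2 stuck, Release solenoid trips, Smoke detector trips, Zone module fails}; {Aft pressure switch faulted, Agent cylinder 2 faulted, C agent cylinder is down, C release solenoid 2 offline, Discharge nozzle fails, Left manual pull is down, North heat detector 2 faulted, Upper heat detector failed, Zone module fails}; {#1 abort switch malfunctions, #1 manual pull 2 stuck, Agent cylinder 2 faulted, C agent cylinder is down, C release solenoid 2 offline, Discharge nozzle fails, Left manual pull is down, North heat detector 2 faulted, Redundant zone module 2 stuck, Smoke detector trips, Upper heat detector failed, Zone module fails}; {Aft pressure switch faulted, Agent cylinder 2 faulted, C release solenoid 2 offline, Discharge nozzle fails, Left manual pull is down, Main control panel faulted, North heat detector 2 faulted, Zone module fails}; {#1 abort switch malfunctions, #1 manual pull 2 stuck, Agent cylinder 2 faulted, C release solenoid 2 offline, Discharge nozzle fails, Left manual pull is down, Main control panel faulted, North heat detector 2 faulted, Redundant zone module 2 stuck, Smoke detector trips, Zone module fails}.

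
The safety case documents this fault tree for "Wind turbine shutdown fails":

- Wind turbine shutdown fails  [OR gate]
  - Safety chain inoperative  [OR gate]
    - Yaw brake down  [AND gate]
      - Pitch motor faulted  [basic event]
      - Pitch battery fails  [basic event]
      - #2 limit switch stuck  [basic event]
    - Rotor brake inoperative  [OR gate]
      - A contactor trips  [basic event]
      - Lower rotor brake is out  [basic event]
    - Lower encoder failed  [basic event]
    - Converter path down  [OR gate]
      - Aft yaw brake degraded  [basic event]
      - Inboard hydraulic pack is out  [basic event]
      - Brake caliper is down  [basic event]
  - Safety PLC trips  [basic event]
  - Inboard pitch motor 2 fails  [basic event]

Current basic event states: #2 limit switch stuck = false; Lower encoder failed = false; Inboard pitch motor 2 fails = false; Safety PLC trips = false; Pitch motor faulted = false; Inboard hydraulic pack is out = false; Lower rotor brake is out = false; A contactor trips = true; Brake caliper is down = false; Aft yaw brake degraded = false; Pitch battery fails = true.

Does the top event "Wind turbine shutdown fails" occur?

Yes

Yaw brake down [AND]: Pitch motor faulted=not, Pitch battery fails=occurs, #2 limit switch stuck=not → not all inputs occur → does not occur.
Rotor brake inoperative [OR]: A contactor trips=occurs, Lower rotor brake is out=not → at least one input occurs → occurs.
Converter path down [OR]: Aft yaw brake degraded=not, Inboard hydraulic pack is out=not, Brake caliper is down=not → no input occurs → does not occur.
Safety chain inoperative [OR]: Yaw brake down=not, Rotor brake inoperative=occurs, Lower encoder failed=not, Converter path down=not → at least one input occurs → occurs.
Wind turbine shutdown fails [OR]: Safety chain inoperative=occurs, Safety PLC trips=not, Inboard pitch motor 2 fails=not → at least one input occurs → occurs.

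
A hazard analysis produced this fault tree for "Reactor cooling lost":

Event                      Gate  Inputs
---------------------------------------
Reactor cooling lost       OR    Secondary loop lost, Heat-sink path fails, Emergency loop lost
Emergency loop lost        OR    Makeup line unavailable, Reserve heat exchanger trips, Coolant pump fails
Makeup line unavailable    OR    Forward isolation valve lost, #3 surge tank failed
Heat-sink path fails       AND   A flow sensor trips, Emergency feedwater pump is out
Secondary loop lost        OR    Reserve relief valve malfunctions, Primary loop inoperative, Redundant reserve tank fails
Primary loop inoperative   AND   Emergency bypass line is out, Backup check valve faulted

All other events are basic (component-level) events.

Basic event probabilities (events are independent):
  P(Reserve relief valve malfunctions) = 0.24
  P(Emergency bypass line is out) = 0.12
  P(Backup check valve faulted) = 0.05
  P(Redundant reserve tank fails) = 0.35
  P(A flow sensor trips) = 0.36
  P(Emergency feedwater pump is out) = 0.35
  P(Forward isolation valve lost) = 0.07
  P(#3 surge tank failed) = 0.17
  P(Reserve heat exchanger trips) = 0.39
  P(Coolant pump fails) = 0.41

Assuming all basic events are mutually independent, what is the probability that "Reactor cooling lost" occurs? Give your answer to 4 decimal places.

0.8808

P(Primary loop inoperative) [AND] = 0.12 × 0.05 = 0.006000
P(Secondary loop lost) [OR] = 1 − (1−0.24) × (1−0.006000) × (1−0.35) = 0.508964
P(Heat-sink path fails) [AND] = 0.36 × 0.35 = 0.126000
P(Makeup line unavailable) [OR] = 1 − (1−0.07) × (1−0.17) = 0.228100
P(Emergency loop lost) [OR] = 1 − (1−0.228100) × (1−0.39) × (1−0.41) = 0.722193
P(Reactor cooling lost) [OR] = 1 − (1−0.508964) × (1−0.126000) × (1−0.722193) = 0.880775
Rounded to 4 decimal places: P(Reactor cooling lost) ≈ 0.8808.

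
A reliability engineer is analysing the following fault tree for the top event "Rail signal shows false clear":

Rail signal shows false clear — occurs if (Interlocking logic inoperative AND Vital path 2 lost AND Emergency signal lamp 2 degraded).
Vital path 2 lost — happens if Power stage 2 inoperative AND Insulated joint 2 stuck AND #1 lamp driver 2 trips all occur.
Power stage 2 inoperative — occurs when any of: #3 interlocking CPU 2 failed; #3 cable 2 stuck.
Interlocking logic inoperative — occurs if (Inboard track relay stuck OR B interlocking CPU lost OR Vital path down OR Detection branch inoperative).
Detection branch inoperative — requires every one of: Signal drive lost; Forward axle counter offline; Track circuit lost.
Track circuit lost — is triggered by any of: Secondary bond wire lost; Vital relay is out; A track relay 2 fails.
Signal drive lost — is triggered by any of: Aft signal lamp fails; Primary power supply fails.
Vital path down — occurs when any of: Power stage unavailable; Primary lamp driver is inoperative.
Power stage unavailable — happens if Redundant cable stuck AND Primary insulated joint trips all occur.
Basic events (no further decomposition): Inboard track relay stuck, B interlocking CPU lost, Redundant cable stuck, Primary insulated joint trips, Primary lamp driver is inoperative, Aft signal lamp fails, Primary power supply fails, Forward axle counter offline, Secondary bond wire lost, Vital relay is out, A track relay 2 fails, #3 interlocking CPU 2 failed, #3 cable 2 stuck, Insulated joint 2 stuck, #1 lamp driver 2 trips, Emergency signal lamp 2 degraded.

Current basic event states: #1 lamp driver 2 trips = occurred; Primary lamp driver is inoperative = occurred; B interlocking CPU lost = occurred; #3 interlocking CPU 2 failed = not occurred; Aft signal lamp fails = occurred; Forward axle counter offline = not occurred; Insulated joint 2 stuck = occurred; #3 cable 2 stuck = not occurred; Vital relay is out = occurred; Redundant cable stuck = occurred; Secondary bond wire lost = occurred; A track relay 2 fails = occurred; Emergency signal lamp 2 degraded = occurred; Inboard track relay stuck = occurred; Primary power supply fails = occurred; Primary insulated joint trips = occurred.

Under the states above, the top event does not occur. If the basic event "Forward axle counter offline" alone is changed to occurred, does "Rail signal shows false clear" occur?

No

Counterfactual: set "Forward axle counter offline" to occurred.
Power stage unavailable [AND]: Redundant cable stuck=occurs, Primary insulated joint trips=occurs → all inputs occur → occurs.
Vital path down [OR]: Power stage unavailable=occurs, Primary lamp driver is inoperative=occurs → at least one input occurs → occurs.
Signal drive lost [OR]: Aft signal lamp fails=occurs, Primary power supply fails=occurs → at least one input occurs → occurs.
Track circuit lost [OR]: Secondary bond wire lost=occurs, Vital relay is out=occurs, A track relay 2 fails=occurs → at least one input occurs → occurs.
Detection branch inoperative [AND]: Signal drive lost=occurs, Forward axle counter offline=occurs, Track circuit lost=occurs → all inputs occur → occurs.
Interlocking logic inoperative [OR]: Inboard track relay stuck=occurs, B interlocking CPU lost=occurs, Vital path down=occurs, Detection branch inoperative=occurs → at least one input occurs → occurs.
Power stage 2 inoperative [OR]: #3 interlocking CPU 2 failed=not, #3 cable 2 stuck=not → no input occurs → does not occur.
Vital path 2 lost [AND]: Power stage 2 inoperative=not, Insulated joint 2 stuck=occurs, #1 lamp driver 2 trips=occurs → not all inputs occur → does not occur.
Rail signal shows false clear [AND]: Interlocking logic inoperative=occurs, Vital path 2 lost=not, Emergency signal lamp 2 degraded=occurs → not all inputs occur → does not occur.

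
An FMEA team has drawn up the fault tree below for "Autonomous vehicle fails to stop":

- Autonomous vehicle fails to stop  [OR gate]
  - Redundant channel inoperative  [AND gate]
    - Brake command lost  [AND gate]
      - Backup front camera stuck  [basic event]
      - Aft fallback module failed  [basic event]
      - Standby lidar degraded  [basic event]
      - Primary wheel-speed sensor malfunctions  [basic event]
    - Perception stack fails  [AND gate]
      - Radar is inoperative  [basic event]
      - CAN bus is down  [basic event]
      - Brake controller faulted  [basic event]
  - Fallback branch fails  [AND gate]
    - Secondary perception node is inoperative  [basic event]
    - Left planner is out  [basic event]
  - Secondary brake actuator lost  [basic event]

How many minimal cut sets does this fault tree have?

3

Brake command lost [AND]: one cut set from each child combined → 1 × 1 × 1 × 1 = 1 cut set(s).
Perception stack fails [AND]: one cut set from each child combined → 1 × 1 × 1 = 1 cut set(s).
Redundant channel inoperative [AND]: one cut set from each child combined → 1 × 1 = 1 cut set(s).
Fallback branch fails [AND]: one cut set from each child combined → 1 × 1 = 1 cut set(s).
Autonomous vehicle fails to stop [OR]: union of children's cut sets → 3 cut set(s).
Minimal cut sets: {Aft fallback module failed, Backup front camera stuck, Brake controller faulted, CAN bus is down, Primary wheel-speed sensor malfunctions, Radar is inoperative, Standby lidar degraded}; {Left planner is out, Secondary perception node is inoperative}; {Secondary brake actuator lost}.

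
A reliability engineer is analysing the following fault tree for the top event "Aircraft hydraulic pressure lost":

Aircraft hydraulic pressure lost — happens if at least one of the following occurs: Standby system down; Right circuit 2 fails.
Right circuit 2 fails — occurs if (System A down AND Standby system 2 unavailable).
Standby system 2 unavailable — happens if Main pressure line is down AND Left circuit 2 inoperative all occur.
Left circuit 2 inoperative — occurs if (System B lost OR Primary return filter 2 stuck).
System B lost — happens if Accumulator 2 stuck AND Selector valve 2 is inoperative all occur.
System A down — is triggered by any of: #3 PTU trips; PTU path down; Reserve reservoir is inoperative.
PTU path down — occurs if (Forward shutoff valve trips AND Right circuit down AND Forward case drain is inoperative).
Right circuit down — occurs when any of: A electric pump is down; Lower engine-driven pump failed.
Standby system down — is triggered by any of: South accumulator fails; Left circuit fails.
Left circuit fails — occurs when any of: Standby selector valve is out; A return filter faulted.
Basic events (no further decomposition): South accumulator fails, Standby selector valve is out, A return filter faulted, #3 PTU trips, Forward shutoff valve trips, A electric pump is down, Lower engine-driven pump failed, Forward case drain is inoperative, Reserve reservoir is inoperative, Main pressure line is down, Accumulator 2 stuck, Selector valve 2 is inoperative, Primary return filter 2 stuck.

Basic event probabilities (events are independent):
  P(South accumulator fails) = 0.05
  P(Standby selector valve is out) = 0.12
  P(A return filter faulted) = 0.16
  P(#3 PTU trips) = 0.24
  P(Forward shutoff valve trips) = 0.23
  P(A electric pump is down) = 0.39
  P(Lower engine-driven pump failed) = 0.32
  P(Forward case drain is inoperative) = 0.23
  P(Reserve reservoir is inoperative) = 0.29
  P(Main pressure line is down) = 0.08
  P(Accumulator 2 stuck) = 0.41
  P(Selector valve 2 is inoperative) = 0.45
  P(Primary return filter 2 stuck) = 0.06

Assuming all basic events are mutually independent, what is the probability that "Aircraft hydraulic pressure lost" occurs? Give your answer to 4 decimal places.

P(Left circuit fails) [OR] = 1 − (1−0.12) × (1−0.16) = 0.260800
P(Standby system down) [OR] = 1 − (1−0.05) × (1−0.260800) = 0.297760
P(Right circuit down) [OR] = 1 − (1−0.39) × (1−0.32) = 0.585200
P(PTU path down) [AND] = 0.23 × 0.585200 × 0.23 = 0.030957
P(System A down) [OR] = 1 − (1−0.24) × (1−0.030957) × (1−0.29) = 0.477104
P(System B lost) [AND] = 0.41 × 0.45 = 0.184500
P(Left circuit 2 inoperative) [OR] = 1 − (1−0.184500) × (1−0.06) = 0.233430
P(Standby system 2 unavailable) [AND] = 0.08 × 0.233430 = 0.018674
P(Right circuit 2 fails) [AND] = 0.477104 × 0.018674 = 0.008909
P(Aircraft hydraulic pressure lost) [OR] = 1 − (1−0.297760) × (1−0.008909) = 0.304016
Rounded to 4 decimal places: P(Aircraft hydraulic pressure lost) ≈ 0.3040.

0.3040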